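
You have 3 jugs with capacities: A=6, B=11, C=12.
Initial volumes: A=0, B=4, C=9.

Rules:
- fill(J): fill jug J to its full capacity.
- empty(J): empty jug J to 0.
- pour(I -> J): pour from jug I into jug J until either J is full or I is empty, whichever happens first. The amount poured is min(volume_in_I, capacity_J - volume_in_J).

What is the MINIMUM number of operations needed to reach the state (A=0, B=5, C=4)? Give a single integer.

BFS from (A=0, B=4, C=9). One shortest path:
  1. empty(C) -> (A=0 B=4 C=0)
  2. pour(B -> C) -> (A=0 B=0 C=4)
  3. fill(B) -> (A=0 B=11 C=4)
  4. pour(B -> A) -> (A=6 B=5 C=4)
  5. empty(A) -> (A=0 B=5 C=4)
Reached target in 5 moves.

Answer: 5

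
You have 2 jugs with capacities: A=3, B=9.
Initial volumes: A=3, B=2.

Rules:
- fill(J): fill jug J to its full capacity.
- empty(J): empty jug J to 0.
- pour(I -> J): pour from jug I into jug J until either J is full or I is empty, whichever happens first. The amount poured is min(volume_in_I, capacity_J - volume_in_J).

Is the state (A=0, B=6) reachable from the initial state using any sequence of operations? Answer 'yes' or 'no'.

BFS from (A=3, B=2):
  1. empty(A) -> (A=0 B=2)
  2. fill(B) -> (A=0 B=9)
  3. pour(B -> A) -> (A=3 B=6)
  4. empty(A) -> (A=0 B=6)
Target reached → yes.

Answer: yes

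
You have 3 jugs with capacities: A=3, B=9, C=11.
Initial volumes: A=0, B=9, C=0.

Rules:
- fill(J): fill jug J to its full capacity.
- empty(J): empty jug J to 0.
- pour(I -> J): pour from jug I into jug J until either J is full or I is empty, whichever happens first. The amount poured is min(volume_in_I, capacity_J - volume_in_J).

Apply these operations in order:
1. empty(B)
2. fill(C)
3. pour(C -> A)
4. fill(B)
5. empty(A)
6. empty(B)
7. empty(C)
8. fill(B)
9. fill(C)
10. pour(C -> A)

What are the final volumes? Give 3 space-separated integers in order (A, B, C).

Answer: 3 9 8

Derivation:
Step 1: empty(B) -> (A=0 B=0 C=0)
Step 2: fill(C) -> (A=0 B=0 C=11)
Step 3: pour(C -> A) -> (A=3 B=0 C=8)
Step 4: fill(B) -> (A=3 B=9 C=8)
Step 5: empty(A) -> (A=0 B=9 C=8)
Step 6: empty(B) -> (A=0 B=0 C=8)
Step 7: empty(C) -> (A=0 B=0 C=0)
Step 8: fill(B) -> (A=0 B=9 C=0)
Step 9: fill(C) -> (A=0 B=9 C=11)
Step 10: pour(C -> A) -> (A=3 B=9 C=8)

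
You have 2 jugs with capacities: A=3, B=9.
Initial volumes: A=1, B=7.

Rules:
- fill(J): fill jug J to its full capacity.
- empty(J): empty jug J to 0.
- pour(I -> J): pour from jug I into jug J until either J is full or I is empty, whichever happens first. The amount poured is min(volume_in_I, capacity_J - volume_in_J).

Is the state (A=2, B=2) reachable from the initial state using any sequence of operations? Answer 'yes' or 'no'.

Answer: no

Derivation:
BFS explored all 25 reachable states.
Reachable set includes: (0,0), (0,1), (0,2), (0,3), (0,4), (0,5), (0,6), (0,7), (0,8), (0,9), (1,0), (1,7) ...
Target (A=2, B=2) not in reachable set → no.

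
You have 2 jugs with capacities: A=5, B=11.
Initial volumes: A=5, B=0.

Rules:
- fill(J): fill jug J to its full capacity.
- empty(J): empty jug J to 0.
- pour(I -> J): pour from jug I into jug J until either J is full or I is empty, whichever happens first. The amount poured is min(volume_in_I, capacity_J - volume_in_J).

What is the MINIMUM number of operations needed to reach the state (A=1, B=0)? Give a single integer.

Answer: 7

Derivation:
BFS from (A=5, B=0). One shortest path:
  1. empty(A) -> (A=0 B=0)
  2. fill(B) -> (A=0 B=11)
  3. pour(B -> A) -> (A=5 B=6)
  4. empty(A) -> (A=0 B=6)
  5. pour(B -> A) -> (A=5 B=1)
  6. empty(A) -> (A=0 B=1)
  7. pour(B -> A) -> (A=1 B=0)
Reached target in 7 moves.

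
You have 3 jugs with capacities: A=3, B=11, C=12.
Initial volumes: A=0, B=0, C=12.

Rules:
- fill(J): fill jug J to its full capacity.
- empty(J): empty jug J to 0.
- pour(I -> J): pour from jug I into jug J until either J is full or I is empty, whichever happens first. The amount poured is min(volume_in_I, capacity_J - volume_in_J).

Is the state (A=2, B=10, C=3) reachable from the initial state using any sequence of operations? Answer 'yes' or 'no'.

Answer: no

Derivation:
BFS explored all 404 reachable states.
Reachable set includes: (0,0,0), (0,0,1), (0,0,2), (0,0,3), (0,0,4), (0,0,5), (0,0,6), (0,0,7), (0,0,8), (0,0,9), (0,0,10), (0,0,11) ...
Target (A=2, B=10, C=3) not in reachable set → no.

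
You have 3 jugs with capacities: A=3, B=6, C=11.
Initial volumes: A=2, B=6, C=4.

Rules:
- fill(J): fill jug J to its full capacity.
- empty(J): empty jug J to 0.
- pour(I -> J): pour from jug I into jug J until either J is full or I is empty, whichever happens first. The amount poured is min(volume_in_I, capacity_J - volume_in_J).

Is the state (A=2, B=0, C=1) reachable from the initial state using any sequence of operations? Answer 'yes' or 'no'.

Answer: yes

Derivation:
BFS from (A=2, B=6, C=4):
  1. empty(B) -> (A=2 B=0 C=4)
  2. pour(A -> B) -> (A=0 B=2 C=4)
  3. pour(C -> A) -> (A=3 B=2 C=1)
  4. empty(A) -> (A=0 B=2 C=1)
  5. pour(B -> A) -> (A=2 B=0 C=1)
Target reached → yes.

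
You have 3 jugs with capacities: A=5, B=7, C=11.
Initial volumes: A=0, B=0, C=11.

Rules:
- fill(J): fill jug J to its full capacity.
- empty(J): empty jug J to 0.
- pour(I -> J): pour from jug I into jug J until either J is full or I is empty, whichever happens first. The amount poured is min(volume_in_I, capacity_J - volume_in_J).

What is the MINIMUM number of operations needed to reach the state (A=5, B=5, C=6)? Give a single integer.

BFS from (A=0, B=0, C=11). One shortest path:
  1. fill(A) -> (A=5 B=0 C=11)
  2. pour(A -> B) -> (A=0 B=5 C=11)
  3. pour(C -> A) -> (A=5 B=5 C=6)
Reached target in 3 moves.

Answer: 3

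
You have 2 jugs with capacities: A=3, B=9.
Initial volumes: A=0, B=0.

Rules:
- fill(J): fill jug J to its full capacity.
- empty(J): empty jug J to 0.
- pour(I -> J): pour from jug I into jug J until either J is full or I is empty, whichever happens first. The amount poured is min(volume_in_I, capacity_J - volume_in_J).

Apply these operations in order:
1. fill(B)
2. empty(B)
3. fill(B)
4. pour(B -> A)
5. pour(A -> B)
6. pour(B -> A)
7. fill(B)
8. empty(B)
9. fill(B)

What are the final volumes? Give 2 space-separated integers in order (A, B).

Step 1: fill(B) -> (A=0 B=9)
Step 2: empty(B) -> (A=0 B=0)
Step 3: fill(B) -> (A=0 B=9)
Step 4: pour(B -> A) -> (A=3 B=6)
Step 5: pour(A -> B) -> (A=0 B=9)
Step 6: pour(B -> A) -> (A=3 B=6)
Step 7: fill(B) -> (A=3 B=9)
Step 8: empty(B) -> (A=3 B=0)
Step 9: fill(B) -> (A=3 B=9)

Answer: 3 9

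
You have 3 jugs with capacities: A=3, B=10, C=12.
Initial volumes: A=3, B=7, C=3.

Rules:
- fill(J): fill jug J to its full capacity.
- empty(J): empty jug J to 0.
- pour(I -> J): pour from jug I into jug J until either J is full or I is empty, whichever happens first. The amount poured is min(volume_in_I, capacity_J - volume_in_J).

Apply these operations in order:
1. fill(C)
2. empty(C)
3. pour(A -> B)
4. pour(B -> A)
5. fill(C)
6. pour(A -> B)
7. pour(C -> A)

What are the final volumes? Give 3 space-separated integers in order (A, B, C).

Answer: 3 10 9

Derivation:
Step 1: fill(C) -> (A=3 B=7 C=12)
Step 2: empty(C) -> (A=3 B=7 C=0)
Step 3: pour(A -> B) -> (A=0 B=10 C=0)
Step 4: pour(B -> A) -> (A=3 B=7 C=0)
Step 5: fill(C) -> (A=3 B=7 C=12)
Step 6: pour(A -> B) -> (A=0 B=10 C=12)
Step 7: pour(C -> A) -> (A=3 B=10 C=9)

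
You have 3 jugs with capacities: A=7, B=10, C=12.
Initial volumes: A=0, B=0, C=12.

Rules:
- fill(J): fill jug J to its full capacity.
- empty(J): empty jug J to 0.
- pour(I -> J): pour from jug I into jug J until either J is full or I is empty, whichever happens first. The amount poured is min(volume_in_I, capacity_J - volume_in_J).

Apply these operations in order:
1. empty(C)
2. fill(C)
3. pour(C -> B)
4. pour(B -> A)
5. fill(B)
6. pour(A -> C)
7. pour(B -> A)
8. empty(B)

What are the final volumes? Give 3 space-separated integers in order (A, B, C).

Step 1: empty(C) -> (A=0 B=0 C=0)
Step 2: fill(C) -> (A=0 B=0 C=12)
Step 3: pour(C -> B) -> (A=0 B=10 C=2)
Step 4: pour(B -> A) -> (A=7 B=3 C=2)
Step 5: fill(B) -> (A=7 B=10 C=2)
Step 6: pour(A -> C) -> (A=0 B=10 C=9)
Step 7: pour(B -> A) -> (A=7 B=3 C=9)
Step 8: empty(B) -> (A=7 B=0 C=9)

Answer: 7 0 9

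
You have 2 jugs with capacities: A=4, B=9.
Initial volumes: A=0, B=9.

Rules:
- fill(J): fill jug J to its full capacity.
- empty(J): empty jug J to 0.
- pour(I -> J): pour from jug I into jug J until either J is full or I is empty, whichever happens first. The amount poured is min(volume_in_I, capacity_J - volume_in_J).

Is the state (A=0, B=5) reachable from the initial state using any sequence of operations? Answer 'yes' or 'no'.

BFS from (A=0, B=9):
  1. pour(B -> A) -> (A=4 B=5)
  2. empty(A) -> (A=0 B=5)
Target reached → yes.

Answer: yes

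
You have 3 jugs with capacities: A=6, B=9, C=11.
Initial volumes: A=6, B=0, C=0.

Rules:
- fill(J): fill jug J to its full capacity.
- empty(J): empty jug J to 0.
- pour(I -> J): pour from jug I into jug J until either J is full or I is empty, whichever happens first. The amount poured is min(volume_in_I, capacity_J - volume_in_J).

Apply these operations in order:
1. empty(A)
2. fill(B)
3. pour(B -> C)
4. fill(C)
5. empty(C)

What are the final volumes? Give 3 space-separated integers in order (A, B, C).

Answer: 0 0 0

Derivation:
Step 1: empty(A) -> (A=0 B=0 C=0)
Step 2: fill(B) -> (A=0 B=9 C=0)
Step 3: pour(B -> C) -> (A=0 B=0 C=9)
Step 4: fill(C) -> (A=0 B=0 C=11)
Step 5: empty(C) -> (A=0 B=0 C=0)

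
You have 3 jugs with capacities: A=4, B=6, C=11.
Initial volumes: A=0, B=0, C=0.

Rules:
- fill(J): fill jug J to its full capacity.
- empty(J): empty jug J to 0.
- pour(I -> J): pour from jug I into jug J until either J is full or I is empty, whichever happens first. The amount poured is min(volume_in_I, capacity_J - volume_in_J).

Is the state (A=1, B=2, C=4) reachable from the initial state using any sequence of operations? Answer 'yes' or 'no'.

BFS explored all 270 reachable states.
Reachable set includes: (0,0,0), (0,0,1), (0,0,2), (0,0,3), (0,0,4), (0,0,5), (0,0,6), (0,0,7), (0,0,8), (0,0,9), (0,0,10), (0,0,11) ...
Target (A=1, B=2, C=4) not in reachable set → no.

Answer: no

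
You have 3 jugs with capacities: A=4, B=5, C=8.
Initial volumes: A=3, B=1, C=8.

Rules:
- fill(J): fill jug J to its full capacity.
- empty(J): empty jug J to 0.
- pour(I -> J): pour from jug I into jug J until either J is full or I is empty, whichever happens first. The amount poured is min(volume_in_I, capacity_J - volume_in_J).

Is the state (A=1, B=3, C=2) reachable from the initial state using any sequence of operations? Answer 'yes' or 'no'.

BFS explored all 186 reachable states.
Reachable set includes: (0,0,0), (0,0,1), (0,0,2), (0,0,3), (0,0,4), (0,0,5), (0,0,6), (0,0,7), (0,0,8), (0,1,0), (0,1,1), (0,1,2) ...
Target (A=1, B=3, C=2) not in reachable set → no.

Answer: no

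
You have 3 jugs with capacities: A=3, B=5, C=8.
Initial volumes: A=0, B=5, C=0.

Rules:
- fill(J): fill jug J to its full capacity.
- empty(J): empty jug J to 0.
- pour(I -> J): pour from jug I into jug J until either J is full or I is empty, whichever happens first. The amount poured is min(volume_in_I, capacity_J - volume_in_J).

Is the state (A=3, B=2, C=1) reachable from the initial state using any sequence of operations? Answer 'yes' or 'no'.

Answer: yes

Derivation:
BFS from (A=0, B=5, C=0):
  1. fill(A) -> (A=3 B=5 C=0)
  2. empty(B) -> (A=3 B=0 C=0)
  3. pour(A -> B) -> (A=0 B=3 C=0)
  4. fill(A) -> (A=3 B=3 C=0)
  5. pour(A -> B) -> (A=1 B=5 C=0)
  6. pour(A -> C) -> (A=0 B=5 C=1)
  7. pour(B -> A) -> (A=3 B=2 C=1)
Target reached → yes.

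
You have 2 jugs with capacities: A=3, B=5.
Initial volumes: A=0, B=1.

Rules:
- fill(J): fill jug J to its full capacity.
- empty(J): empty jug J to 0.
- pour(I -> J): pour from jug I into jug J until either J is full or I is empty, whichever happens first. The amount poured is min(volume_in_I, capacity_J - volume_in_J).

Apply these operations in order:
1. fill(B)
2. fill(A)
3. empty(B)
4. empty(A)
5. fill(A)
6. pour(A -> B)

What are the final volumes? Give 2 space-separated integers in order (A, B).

Step 1: fill(B) -> (A=0 B=5)
Step 2: fill(A) -> (A=3 B=5)
Step 3: empty(B) -> (A=3 B=0)
Step 4: empty(A) -> (A=0 B=0)
Step 5: fill(A) -> (A=3 B=0)
Step 6: pour(A -> B) -> (A=0 B=3)

Answer: 0 3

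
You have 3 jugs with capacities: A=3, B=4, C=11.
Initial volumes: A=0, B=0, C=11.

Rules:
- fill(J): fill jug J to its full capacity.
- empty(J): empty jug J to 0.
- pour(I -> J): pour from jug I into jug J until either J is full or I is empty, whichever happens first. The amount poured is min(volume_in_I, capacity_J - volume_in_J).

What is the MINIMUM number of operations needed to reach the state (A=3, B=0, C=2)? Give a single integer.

Answer: 5

Derivation:
BFS from (A=0, B=0, C=11). One shortest path:
  1. pour(C -> A) -> (A=3 B=0 C=8)
  2. empty(A) -> (A=0 B=0 C=8)
  3. pour(C -> A) -> (A=3 B=0 C=5)
  4. empty(A) -> (A=0 B=0 C=5)
  5. pour(C -> A) -> (A=3 B=0 C=2)
Reached target in 5 moves.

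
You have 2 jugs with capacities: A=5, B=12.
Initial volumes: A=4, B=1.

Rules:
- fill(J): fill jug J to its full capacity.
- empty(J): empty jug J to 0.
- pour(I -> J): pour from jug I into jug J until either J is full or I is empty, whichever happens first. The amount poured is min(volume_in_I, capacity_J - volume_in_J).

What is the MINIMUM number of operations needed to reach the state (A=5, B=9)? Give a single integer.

Answer: 5

Derivation:
BFS from (A=4, B=1). One shortest path:
  1. empty(B) -> (A=4 B=0)
  2. pour(A -> B) -> (A=0 B=4)
  3. fill(A) -> (A=5 B=4)
  4. pour(A -> B) -> (A=0 B=9)
  5. fill(A) -> (A=5 B=9)
Reached target in 5 moves.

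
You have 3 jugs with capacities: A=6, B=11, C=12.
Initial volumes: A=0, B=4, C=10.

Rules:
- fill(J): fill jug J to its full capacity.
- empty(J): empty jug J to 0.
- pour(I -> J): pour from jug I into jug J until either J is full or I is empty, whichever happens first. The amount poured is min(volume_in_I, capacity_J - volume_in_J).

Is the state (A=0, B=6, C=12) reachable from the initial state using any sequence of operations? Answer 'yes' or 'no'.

Answer: yes

Derivation:
BFS from (A=0, B=4, C=10):
  1. fill(A) -> (A=6 B=4 C=10)
  2. empty(B) -> (A=6 B=0 C=10)
  3. fill(C) -> (A=6 B=0 C=12)
  4. pour(A -> B) -> (A=0 B=6 C=12)
Target reached → yes.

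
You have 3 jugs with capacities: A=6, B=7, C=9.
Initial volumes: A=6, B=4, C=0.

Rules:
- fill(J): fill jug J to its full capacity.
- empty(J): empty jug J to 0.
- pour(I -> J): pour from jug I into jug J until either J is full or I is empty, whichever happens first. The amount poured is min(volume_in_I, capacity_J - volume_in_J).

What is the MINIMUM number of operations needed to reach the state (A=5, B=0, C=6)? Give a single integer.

BFS from (A=6, B=4, C=0). One shortest path:
  1. empty(A) -> (A=0 B=4 C=0)
  2. pour(B -> A) -> (A=4 B=0 C=0)
  3. fill(B) -> (A=4 B=7 C=0)
  4. pour(B -> A) -> (A=6 B=5 C=0)
  5. pour(A -> C) -> (A=0 B=5 C=6)
  6. pour(B -> A) -> (A=5 B=0 C=6)
Reached target in 6 moves.

Answer: 6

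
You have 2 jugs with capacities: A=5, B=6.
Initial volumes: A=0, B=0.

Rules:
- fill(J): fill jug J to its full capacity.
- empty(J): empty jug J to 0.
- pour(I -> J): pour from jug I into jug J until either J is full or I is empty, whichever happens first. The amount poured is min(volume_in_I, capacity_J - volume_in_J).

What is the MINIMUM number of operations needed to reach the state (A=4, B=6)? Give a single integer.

BFS from (A=0, B=0). One shortest path:
  1. fill(A) -> (A=5 B=0)
  2. pour(A -> B) -> (A=0 B=5)
  3. fill(A) -> (A=5 B=5)
  4. pour(A -> B) -> (A=4 B=6)
Reached target in 4 moves.

Answer: 4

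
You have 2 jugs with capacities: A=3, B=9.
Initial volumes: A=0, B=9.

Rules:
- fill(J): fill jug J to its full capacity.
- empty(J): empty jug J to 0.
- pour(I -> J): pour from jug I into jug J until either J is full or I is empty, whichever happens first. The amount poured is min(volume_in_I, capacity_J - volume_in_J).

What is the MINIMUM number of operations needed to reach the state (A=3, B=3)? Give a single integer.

Answer: 3

Derivation:
BFS from (A=0, B=9). One shortest path:
  1. pour(B -> A) -> (A=3 B=6)
  2. empty(A) -> (A=0 B=6)
  3. pour(B -> A) -> (A=3 B=3)
Reached target in 3 moves.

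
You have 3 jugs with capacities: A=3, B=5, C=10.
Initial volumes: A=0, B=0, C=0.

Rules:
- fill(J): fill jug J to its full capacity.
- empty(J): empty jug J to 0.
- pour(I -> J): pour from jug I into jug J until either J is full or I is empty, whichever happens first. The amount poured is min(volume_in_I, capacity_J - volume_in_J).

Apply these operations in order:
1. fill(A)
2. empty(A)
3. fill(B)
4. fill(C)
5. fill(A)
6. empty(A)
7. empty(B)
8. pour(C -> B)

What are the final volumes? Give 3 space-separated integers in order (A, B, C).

Answer: 0 5 5

Derivation:
Step 1: fill(A) -> (A=3 B=0 C=0)
Step 2: empty(A) -> (A=0 B=0 C=0)
Step 3: fill(B) -> (A=0 B=5 C=0)
Step 4: fill(C) -> (A=0 B=5 C=10)
Step 5: fill(A) -> (A=3 B=5 C=10)
Step 6: empty(A) -> (A=0 B=5 C=10)
Step 7: empty(B) -> (A=0 B=0 C=10)
Step 8: pour(C -> B) -> (A=0 B=5 C=5)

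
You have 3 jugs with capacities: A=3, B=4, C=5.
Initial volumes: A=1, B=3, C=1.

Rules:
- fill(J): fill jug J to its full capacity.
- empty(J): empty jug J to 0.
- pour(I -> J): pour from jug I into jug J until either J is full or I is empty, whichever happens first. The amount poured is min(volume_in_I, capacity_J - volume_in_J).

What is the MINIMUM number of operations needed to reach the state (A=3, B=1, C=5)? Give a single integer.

Answer: 2

Derivation:
BFS from (A=1, B=3, C=1). One shortest path:
  1. fill(C) -> (A=1 B=3 C=5)
  2. pour(B -> A) -> (A=3 B=1 C=5)
Reached target in 2 moves.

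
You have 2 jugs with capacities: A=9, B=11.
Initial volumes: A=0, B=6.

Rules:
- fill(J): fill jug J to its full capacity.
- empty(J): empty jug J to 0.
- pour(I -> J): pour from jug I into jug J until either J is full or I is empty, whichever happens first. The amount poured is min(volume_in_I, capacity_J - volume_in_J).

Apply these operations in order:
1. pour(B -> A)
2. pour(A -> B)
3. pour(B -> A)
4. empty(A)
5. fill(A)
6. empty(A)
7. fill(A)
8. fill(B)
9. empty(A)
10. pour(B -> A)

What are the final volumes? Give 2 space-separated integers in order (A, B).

Step 1: pour(B -> A) -> (A=6 B=0)
Step 2: pour(A -> B) -> (A=0 B=6)
Step 3: pour(B -> A) -> (A=6 B=0)
Step 4: empty(A) -> (A=0 B=0)
Step 5: fill(A) -> (A=9 B=0)
Step 6: empty(A) -> (A=0 B=0)
Step 7: fill(A) -> (A=9 B=0)
Step 8: fill(B) -> (A=9 B=11)
Step 9: empty(A) -> (A=0 B=11)
Step 10: pour(B -> A) -> (A=9 B=2)

Answer: 9 2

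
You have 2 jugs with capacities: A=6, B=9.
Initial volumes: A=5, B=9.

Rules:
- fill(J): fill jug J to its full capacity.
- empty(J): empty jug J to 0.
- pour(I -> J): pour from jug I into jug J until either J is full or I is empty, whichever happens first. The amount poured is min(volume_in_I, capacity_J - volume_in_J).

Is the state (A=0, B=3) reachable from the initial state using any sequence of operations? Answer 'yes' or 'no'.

Answer: yes

Derivation:
BFS from (A=5, B=9):
  1. empty(A) -> (A=0 B=9)
  2. pour(B -> A) -> (A=6 B=3)
  3. empty(A) -> (A=0 B=3)
Target reached → yes.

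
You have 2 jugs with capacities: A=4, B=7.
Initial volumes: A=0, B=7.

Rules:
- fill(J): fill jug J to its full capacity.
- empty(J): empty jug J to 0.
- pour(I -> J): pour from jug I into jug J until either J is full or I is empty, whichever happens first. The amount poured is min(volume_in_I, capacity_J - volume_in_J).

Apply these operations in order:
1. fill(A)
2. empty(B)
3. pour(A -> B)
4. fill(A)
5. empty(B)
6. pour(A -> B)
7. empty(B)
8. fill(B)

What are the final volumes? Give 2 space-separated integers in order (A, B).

Step 1: fill(A) -> (A=4 B=7)
Step 2: empty(B) -> (A=4 B=0)
Step 3: pour(A -> B) -> (A=0 B=4)
Step 4: fill(A) -> (A=4 B=4)
Step 5: empty(B) -> (A=4 B=0)
Step 6: pour(A -> B) -> (A=0 B=4)
Step 7: empty(B) -> (A=0 B=0)
Step 8: fill(B) -> (A=0 B=7)

Answer: 0 7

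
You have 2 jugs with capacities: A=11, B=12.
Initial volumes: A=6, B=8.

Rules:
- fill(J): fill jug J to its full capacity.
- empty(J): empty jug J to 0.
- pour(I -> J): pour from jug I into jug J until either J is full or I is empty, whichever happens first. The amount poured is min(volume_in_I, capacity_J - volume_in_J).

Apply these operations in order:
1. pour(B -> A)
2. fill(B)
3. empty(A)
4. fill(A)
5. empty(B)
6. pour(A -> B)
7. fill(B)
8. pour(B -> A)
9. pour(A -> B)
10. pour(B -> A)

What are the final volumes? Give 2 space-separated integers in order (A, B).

Answer: 11 1

Derivation:
Step 1: pour(B -> A) -> (A=11 B=3)
Step 2: fill(B) -> (A=11 B=12)
Step 3: empty(A) -> (A=0 B=12)
Step 4: fill(A) -> (A=11 B=12)
Step 5: empty(B) -> (A=11 B=0)
Step 6: pour(A -> B) -> (A=0 B=11)
Step 7: fill(B) -> (A=0 B=12)
Step 8: pour(B -> A) -> (A=11 B=1)
Step 9: pour(A -> B) -> (A=0 B=12)
Step 10: pour(B -> A) -> (A=11 B=1)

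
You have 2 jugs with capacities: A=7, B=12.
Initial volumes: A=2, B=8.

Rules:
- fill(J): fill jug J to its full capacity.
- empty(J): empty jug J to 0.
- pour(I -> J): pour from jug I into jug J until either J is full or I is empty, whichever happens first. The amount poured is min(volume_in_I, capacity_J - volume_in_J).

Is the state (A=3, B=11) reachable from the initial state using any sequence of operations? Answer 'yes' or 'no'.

BFS explored all 39 reachable states.
Reachable set includes: (0,0), (0,1), (0,2), (0,3), (0,4), (0,5), (0,6), (0,7), (0,8), (0,9), (0,10), (0,11) ...
Target (A=3, B=11) not in reachable set → no.

Answer: no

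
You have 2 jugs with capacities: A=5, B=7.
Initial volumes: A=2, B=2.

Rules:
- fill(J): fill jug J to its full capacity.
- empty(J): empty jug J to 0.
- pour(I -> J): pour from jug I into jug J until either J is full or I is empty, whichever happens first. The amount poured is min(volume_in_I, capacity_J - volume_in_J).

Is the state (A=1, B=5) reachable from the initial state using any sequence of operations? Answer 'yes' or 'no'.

Answer: no

Derivation:
BFS explored all 25 reachable states.
Reachable set includes: (0,0), (0,1), (0,2), (0,3), (0,4), (0,5), (0,6), (0,7), (1,0), (1,7), (2,0), (2,2) ...
Target (A=1, B=5) not in reachable set → no.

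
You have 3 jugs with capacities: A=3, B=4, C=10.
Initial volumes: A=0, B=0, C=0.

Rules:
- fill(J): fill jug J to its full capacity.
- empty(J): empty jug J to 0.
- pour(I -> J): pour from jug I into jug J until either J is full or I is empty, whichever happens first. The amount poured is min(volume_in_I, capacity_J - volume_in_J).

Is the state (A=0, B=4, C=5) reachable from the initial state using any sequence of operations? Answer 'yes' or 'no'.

Answer: yes

Derivation:
BFS from (A=0, B=0, C=0):
  1. fill(A) -> (A=3 B=0 C=0)
  2. fill(C) -> (A=3 B=0 C=10)
  3. pour(A -> B) -> (A=0 B=3 C=10)
  4. pour(C -> B) -> (A=0 B=4 C=9)
  5. empty(B) -> (A=0 B=0 C=9)
  6. pour(C -> B) -> (A=0 B=4 C=5)
Target reached → yes.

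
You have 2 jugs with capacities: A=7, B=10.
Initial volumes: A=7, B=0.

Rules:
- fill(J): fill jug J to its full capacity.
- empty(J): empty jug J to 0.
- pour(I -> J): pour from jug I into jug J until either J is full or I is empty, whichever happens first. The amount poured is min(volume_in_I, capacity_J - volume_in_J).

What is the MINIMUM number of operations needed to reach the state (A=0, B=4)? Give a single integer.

Answer: 5

Derivation:
BFS from (A=7, B=0). One shortest path:
  1. pour(A -> B) -> (A=0 B=7)
  2. fill(A) -> (A=7 B=7)
  3. pour(A -> B) -> (A=4 B=10)
  4. empty(B) -> (A=4 B=0)
  5. pour(A -> B) -> (A=0 B=4)
Reached target in 5 moves.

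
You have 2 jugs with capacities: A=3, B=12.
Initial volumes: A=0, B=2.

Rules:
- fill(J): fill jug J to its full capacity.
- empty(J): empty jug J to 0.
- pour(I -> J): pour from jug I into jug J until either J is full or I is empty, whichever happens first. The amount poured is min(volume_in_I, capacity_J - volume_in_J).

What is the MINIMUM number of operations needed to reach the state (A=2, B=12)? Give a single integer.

BFS from (A=0, B=2). One shortest path:
  1. pour(B -> A) -> (A=2 B=0)
  2. fill(B) -> (A=2 B=12)
Reached target in 2 moves.

Answer: 2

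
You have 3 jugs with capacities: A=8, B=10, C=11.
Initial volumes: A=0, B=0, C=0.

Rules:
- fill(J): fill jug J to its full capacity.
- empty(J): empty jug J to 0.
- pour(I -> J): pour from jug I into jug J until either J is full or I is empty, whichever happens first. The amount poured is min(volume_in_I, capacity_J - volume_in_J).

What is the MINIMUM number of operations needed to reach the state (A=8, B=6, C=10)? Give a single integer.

Answer: 7

Derivation:
BFS from (A=0, B=0, C=0). One shortest path:
  1. fill(A) -> (A=8 B=0 C=0)
  2. pour(A -> B) -> (A=0 B=8 C=0)
  3. fill(A) -> (A=8 B=8 C=0)
  4. pour(A -> B) -> (A=6 B=10 C=0)
  5. pour(B -> C) -> (A=6 B=0 C=10)
  6. pour(A -> B) -> (A=0 B=6 C=10)
  7. fill(A) -> (A=8 B=6 C=10)
Reached target in 7 moves.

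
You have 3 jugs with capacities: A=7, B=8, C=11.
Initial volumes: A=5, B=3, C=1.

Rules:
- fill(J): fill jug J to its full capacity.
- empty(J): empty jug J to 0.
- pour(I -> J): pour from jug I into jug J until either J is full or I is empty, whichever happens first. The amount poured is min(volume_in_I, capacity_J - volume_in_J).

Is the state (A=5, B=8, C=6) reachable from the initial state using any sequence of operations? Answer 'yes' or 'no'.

Answer: yes

Derivation:
BFS from (A=5, B=3, C=1):
  1. fill(C) -> (A=5 B=3 C=11)
  2. pour(C -> B) -> (A=5 B=8 C=6)
Target reached → yes.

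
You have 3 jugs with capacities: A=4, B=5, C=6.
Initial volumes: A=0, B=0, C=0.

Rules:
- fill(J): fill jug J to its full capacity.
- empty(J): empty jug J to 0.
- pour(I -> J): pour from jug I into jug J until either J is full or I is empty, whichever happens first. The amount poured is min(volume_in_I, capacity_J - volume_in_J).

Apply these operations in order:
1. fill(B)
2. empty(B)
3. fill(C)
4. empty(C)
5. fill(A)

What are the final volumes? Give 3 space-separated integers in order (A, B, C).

Answer: 4 0 0

Derivation:
Step 1: fill(B) -> (A=0 B=5 C=0)
Step 2: empty(B) -> (A=0 B=0 C=0)
Step 3: fill(C) -> (A=0 B=0 C=6)
Step 4: empty(C) -> (A=0 B=0 C=0)
Step 5: fill(A) -> (A=4 B=0 C=0)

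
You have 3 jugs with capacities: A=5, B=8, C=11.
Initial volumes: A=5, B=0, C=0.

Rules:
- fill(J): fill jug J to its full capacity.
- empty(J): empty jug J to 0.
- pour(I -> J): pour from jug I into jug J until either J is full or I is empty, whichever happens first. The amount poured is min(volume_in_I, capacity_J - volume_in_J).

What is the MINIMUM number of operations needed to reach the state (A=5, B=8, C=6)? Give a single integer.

Answer: 4

Derivation:
BFS from (A=5, B=0, C=0). One shortest path:
  1. empty(A) -> (A=0 B=0 C=0)
  2. fill(B) -> (A=0 B=8 C=0)
  3. fill(C) -> (A=0 B=8 C=11)
  4. pour(C -> A) -> (A=5 B=8 C=6)
Reached target in 4 moves.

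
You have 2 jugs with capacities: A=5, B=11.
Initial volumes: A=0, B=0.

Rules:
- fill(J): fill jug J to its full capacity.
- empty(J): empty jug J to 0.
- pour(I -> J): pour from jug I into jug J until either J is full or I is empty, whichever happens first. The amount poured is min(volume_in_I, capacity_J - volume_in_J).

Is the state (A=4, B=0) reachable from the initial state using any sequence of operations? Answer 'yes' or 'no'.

Answer: yes

Derivation:
BFS from (A=0, B=0):
  1. fill(A) -> (A=5 B=0)
  2. pour(A -> B) -> (A=0 B=5)
  3. fill(A) -> (A=5 B=5)
  4. pour(A -> B) -> (A=0 B=10)
  5. fill(A) -> (A=5 B=10)
  6. pour(A -> B) -> (A=4 B=11)
  7. empty(B) -> (A=4 B=0)
Target reached → yes.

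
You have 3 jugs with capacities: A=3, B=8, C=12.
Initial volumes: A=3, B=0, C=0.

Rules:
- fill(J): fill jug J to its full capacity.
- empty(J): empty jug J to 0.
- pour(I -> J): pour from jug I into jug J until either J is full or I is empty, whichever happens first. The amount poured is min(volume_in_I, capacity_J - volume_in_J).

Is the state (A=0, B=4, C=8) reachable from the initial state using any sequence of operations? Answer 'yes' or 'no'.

BFS from (A=3, B=0, C=0):
  1. pour(A -> B) -> (A=0 B=3 C=0)
  2. fill(A) -> (A=3 B=3 C=0)
  3. pour(A -> B) -> (A=0 B=6 C=0)
  4. fill(A) -> (A=3 B=6 C=0)
  5. pour(A -> B) -> (A=1 B=8 C=0)
  6. pour(B -> C) -> (A=1 B=0 C=8)
  7. pour(A -> B) -> (A=0 B=1 C=8)
  8. fill(A) -> (A=3 B=1 C=8)
  9. pour(A -> B) -> (A=0 B=4 C=8)
Target reached → yes.

Answer: yes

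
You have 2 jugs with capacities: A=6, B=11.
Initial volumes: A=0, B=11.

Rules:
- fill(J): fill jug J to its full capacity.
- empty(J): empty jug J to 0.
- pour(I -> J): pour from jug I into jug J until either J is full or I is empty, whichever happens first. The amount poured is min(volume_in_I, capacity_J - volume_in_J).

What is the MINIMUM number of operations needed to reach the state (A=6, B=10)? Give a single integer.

Answer: 5

Derivation:
BFS from (A=0, B=11). One shortest path:
  1. pour(B -> A) -> (A=6 B=5)
  2. empty(A) -> (A=0 B=5)
  3. pour(B -> A) -> (A=5 B=0)
  4. fill(B) -> (A=5 B=11)
  5. pour(B -> A) -> (A=6 B=10)
Reached target in 5 moves.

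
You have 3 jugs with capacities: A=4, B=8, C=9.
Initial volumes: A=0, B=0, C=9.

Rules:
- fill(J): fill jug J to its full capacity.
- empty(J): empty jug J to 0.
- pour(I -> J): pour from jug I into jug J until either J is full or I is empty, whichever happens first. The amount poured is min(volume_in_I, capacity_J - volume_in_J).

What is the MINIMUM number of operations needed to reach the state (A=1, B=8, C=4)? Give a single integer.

Answer: 5

Derivation:
BFS from (A=0, B=0, C=9). One shortest path:
  1. pour(C -> A) -> (A=4 B=0 C=5)
  2. pour(C -> B) -> (A=4 B=5 C=0)
  3. pour(A -> C) -> (A=0 B=5 C=4)
  4. fill(A) -> (A=4 B=5 C=4)
  5. pour(A -> B) -> (A=1 B=8 C=4)
Reached target in 5 moves.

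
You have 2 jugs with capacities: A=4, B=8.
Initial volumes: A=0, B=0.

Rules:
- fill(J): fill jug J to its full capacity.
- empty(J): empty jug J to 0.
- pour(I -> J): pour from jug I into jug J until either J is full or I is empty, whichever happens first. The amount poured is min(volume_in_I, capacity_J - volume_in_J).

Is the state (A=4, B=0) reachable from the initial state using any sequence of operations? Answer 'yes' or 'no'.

Answer: yes

Derivation:
BFS from (A=0, B=0):
  1. fill(A) -> (A=4 B=0)
Target reached → yes.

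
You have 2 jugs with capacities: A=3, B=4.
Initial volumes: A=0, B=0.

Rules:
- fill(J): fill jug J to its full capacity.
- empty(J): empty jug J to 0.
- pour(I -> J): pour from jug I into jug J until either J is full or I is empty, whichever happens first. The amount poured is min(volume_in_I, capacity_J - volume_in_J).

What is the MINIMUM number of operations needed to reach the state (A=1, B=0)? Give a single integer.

BFS from (A=0, B=0). One shortest path:
  1. fill(B) -> (A=0 B=4)
  2. pour(B -> A) -> (A=3 B=1)
  3. empty(A) -> (A=0 B=1)
  4. pour(B -> A) -> (A=1 B=0)
Reached target in 4 moves.

Answer: 4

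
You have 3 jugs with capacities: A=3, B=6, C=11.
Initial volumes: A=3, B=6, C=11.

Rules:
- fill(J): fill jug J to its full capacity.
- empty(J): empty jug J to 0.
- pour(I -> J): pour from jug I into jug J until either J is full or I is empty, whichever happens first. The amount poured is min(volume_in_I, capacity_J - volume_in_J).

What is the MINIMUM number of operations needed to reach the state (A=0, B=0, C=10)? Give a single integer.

BFS from (A=3, B=6, C=11). One shortest path:
  1. empty(A) -> (A=0 B=6 C=11)
  2. empty(B) -> (A=0 B=0 C=11)
  3. pour(C -> B) -> (A=0 B=6 C=5)
  4. empty(B) -> (A=0 B=0 C=5)
  5. pour(C -> B) -> (A=0 B=5 C=0)
  6. fill(C) -> (A=0 B=5 C=11)
  7. pour(C -> B) -> (A=0 B=6 C=10)
  8. empty(B) -> (A=0 B=0 C=10)
Reached target in 8 moves.

Answer: 8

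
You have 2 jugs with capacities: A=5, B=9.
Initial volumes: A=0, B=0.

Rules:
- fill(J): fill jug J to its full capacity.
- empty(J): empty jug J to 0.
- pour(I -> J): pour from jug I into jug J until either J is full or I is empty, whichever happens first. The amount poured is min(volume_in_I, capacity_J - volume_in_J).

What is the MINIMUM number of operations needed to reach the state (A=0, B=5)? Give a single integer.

Answer: 2

Derivation:
BFS from (A=0, B=0). One shortest path:
  1. fill(A) -> (A=5 B=0)
  2. pour(A -> B) -> (A=0 B=5)
Reached target in 2 moves.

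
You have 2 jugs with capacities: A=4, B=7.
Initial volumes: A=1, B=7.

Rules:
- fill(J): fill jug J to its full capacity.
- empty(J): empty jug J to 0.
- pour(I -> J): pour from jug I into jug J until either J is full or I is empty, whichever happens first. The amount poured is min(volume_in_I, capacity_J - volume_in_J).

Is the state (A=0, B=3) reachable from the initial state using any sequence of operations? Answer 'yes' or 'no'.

BFS from (A=1, B=7):
  1. empty(A) -> (A=0 B=7)
  2. pour(B -> A) -> (A=4 B=3)
  3. empty(A) -> (A=0 B=3)
Target reached → yes.

Answer: yes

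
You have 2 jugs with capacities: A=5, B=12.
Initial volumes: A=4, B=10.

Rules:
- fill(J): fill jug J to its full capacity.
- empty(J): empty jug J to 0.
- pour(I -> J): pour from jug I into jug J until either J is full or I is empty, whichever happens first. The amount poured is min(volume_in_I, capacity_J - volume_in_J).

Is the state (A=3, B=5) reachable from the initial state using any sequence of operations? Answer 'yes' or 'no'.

BFS explored all 35 reachable states.
Reachable set includes: (0,0), (0,1), (0,2), (0,3), (0,4), (0,5), (0,6), (0,7), (0,8), (0,9), (0,10), (0,11) ...
Target (A=3, B=5) not in reachable set → no.

Answer: no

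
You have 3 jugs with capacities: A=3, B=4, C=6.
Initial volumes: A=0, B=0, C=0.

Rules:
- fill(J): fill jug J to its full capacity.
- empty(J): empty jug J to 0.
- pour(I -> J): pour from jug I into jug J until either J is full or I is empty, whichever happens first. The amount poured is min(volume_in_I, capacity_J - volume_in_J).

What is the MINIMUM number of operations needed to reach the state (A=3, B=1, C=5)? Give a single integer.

BFS from (A=0, B=0, C=0). One shortest path:
  1. fill(A) -> (A=3 B=0 C=0)
  2. fill(C) -> (A=3 B=0 C=6)
  3. pour(A -> B) -> (A=0 B=3 C=6)
  4. pour(C -> B) -> (A=0 B=4 C=5)
  5. pour(B -> A) -> (A=3 B=1 C=5)
Reached target in 5 moves.

Answer: 5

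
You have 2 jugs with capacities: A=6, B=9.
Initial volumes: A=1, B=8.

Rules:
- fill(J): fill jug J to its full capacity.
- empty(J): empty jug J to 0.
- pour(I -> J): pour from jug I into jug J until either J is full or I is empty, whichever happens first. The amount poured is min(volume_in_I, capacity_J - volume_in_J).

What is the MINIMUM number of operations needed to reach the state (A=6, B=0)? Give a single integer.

BFS from (A=1, B=8). One shortest path:
  1. fill(A) -> (A=6 B=8)
  2. empty(B) -> (A=6 B=0)
Reached target in 2 moves.

Answer: 2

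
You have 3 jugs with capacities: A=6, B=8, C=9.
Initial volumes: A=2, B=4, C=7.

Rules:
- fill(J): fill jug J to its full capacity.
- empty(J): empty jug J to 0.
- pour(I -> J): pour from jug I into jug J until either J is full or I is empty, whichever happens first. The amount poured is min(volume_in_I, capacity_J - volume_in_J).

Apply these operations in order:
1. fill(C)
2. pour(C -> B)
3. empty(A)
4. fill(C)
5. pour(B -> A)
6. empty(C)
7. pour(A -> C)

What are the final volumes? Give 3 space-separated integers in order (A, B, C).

Answer: 0 2 6

Derivation:
Step 1: fill(C) -> (A=2 B=4 C=9)
Step 2: pour(C -> B) -> (A=2 B=8 C=5)
Step 3: empty(A) -> (A=0 B=8 C=5)
Step 4: fill(C) -> (A=0 B=8 C=9)
Step 5: pour(B -> A) -> (A=6 B=2 C=9)
Step 6: empty(C) -> (A=6 B=2 C=0)
Step 7: pour(A -> C) -> (A=0 B=2 C=6)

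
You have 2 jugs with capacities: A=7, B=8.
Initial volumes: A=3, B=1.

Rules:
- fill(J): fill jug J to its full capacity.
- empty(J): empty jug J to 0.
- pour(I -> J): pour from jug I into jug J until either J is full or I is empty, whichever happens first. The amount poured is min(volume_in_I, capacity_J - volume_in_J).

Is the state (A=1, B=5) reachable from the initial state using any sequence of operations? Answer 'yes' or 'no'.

BFS explored all 31 reachable states.
Reachable set includes: (0,0), (0,1), (0,2), (0,3), (0,4), (0,5), (0,6), (0,7), (0,8), (1,0), (1,8), (2,0) ...
Target (A=1, B=5) not in reachable set → no.

Answer: no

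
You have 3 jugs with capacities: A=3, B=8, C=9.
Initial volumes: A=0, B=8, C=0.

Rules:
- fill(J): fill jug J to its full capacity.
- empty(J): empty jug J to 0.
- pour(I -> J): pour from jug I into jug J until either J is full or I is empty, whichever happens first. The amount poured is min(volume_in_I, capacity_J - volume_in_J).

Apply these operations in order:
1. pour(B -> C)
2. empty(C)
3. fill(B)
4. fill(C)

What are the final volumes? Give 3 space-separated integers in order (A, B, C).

Step 1: pour(B -> C) -> (A=0 B=0 C=8)
Step 2: empty(C) -> (A=0 B=0 C=0)
Step 3: fill(B) -> (A=0 B=8 C=0)
Step 4: fill(C) -> (A=0 B=8 C=9)

Answer: 0 8 9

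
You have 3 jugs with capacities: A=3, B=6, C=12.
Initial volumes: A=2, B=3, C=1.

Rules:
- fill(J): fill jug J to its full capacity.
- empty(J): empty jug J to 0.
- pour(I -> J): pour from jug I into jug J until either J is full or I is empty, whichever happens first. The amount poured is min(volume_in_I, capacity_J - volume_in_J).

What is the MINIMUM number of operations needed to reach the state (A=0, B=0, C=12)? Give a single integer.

BFS from (A=2, B=3, C=1). One shortest path:
  1. empty(A) -> (A=0 B=3 C=1)
  2. empty(B) -> (A=0 B=0 C=1)
  3. fill(C) -> (A=0 B=0 C=12)
Reached target in 3 moves.

Answer: 3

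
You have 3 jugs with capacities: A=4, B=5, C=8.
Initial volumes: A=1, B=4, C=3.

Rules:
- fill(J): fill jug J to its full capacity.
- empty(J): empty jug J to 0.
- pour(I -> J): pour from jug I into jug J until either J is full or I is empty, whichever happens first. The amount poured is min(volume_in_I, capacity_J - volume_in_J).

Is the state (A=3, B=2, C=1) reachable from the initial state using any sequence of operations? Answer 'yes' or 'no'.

Answer: no

Derivation:
BFS explored all 187 reachable states.
Reachable set includes: (0,0,0), (0,0,1), (0,0,2), (0,0,3), (0,0,4), (0,0,5), (0,0,6), (0,0,7), (0,0,8), (0,1,0), (0,1,1), (0,1,2) ...
Target (A=3, B=2, C=1) not in reachable set → no.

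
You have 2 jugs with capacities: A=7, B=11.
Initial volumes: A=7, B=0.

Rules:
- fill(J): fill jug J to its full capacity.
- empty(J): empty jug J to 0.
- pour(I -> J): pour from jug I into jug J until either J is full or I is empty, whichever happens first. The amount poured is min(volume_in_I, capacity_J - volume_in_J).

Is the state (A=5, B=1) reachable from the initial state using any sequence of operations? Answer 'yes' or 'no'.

BFS explored all 36 reachable states.
Reachable set includes: (0,0), (0,1), (0,2), (0,3), (0,4), (0,5), (0,6), (0,7), (0,8), (0,9), (0,10), (0,11) ...
Target (A=5, B=1) not in reachable set → no.

Answer: no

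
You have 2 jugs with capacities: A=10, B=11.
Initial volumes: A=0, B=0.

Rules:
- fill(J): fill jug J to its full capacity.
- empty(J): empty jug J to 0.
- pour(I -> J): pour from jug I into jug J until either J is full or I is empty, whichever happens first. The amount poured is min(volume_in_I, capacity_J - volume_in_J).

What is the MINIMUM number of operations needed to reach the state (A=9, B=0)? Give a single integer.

BFS from (A=0, B=0). One shortest path:
  1. fill(A) -> (A=10 B=0)
  2. pour(A -> B) -> (A=0 B=10)
  3. fill(A) -> (A=10 B=10)
  4. pour(A -> B) -> (A=9 B=11)
  5. empty(B) -> (A=9 B=0)
Reached target in 5 moves.

Answer: 5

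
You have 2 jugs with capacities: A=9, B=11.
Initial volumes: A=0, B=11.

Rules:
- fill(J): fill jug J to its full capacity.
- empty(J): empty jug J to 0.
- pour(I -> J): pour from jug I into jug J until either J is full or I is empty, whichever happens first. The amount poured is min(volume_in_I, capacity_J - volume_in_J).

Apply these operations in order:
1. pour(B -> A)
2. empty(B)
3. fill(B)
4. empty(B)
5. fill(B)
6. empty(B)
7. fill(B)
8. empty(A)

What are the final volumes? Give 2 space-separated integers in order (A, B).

Answer: 0 11

Derivation:
Step 1: pour(B -> A) -> (A=9 B=2)
Step 2: empty(B) -> (A=9 B=0)
Step 3: fill(B) -> (A=9 B=11)
Step 4: empty(B) -> (A=9 B=0)
Step 5: fill(B) -> (A=9 B=11)
Step 6: empty(B) -> (A=9 B=0)
Step 7: fill(B) -> (A=9 B=11)
Step 8: empty(A) -> (A=0 B=11)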